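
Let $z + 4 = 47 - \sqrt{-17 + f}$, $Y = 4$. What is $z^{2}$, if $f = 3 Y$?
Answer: $\left(43 - i \sqrt{5}\right)^{2} \approx 1844.0 - 192.3 i$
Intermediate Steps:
$f = 12$ ($f = 3 \cdot 4 = 12$)
$z = 43 - i \sqrt{5}$ ($z = -4 + \left(47 - \sqrt{-17 + 12}\right) = -4 + \left(47 - \sqrt{-5}\right) = -4 + \left(47 - i \sqrt{5}\right) = 43 - i \sqrt{5} \approx 43.0 - 2.2361 i$)
$z^{2} = \left(43 - i \sqrt{5}\right)^{2}$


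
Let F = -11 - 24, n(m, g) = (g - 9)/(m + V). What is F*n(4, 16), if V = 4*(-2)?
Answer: 245/4 ≈ 61.250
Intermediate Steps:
V = -8
n(m, g) = (-9 + g)/(-8 + m) (n(m, g) = (g - 9)/(m - 8) = (-9 + g)/(-8 + m))
F = -35
F*n(4, 16) = -35*(-9 + 16)/(-8 + 4) = -35*7/(-4) = -(-35)*7/4 = -35*(-7/4) = 245/4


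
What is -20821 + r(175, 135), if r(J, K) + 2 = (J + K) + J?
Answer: -20338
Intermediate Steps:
r(J, K) = -2 + K + 2*J (r(J, K) = -2 + ((J + K) + J) = -2 + (K + 2*J) = -2 + K + 2*J)
-20821 + r(175, 135) = -20821 + (-2 + 135 + 2*175) = -20821 + (-2 + 135 + 350) = -20821 + 483 = -20338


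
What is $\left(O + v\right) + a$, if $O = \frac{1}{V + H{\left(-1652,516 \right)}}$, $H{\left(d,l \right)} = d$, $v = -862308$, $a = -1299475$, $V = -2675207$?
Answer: $- \frac{5786788279598}{2676859} \approx -2.1618 \cdot 10^{6}$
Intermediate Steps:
$O = - \frac{1}{2676859}$ ($O = \frac{1}{-2675207 - 1652} = \frac{1}{-2676859} = - \frac{1}{2676859} \approx -3.7357 \cdot 10^{-7}$)
$\left(O + v\right) + a = \left(- \frac{1}{2676859} - 862308\right) - 1299475 = - \frac{2308276930573}{2676859} - 1299475 = - \frac{5786788279598}{2676859}$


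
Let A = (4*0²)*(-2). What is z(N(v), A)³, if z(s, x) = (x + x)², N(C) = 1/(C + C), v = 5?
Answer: 0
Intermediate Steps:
A = 0 (A = (4*0)*(-2) = 0*(-2) = 0)
N(C) = 1/(2*C)
z(s, x) = 4*x² (z(s, x) = (2*x)² = 4*x²)
z(N(v), A)³ = (4*0²)³ = (4*0)³ = 0³ = 0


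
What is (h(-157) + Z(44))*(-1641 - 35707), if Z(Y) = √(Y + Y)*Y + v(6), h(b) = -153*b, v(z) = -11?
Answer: -896725480 - 3286624*√22 ≈ -9.1214e+8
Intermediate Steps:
Z(Y) = -11 + √2*Y^(3/2) (Z(Y) = √(Y + Y)*Y - 11 = √(2*Y)*Y - 11 = (√2*√Y)*Y - 11 = √2*Y^(3/2) - 11 = -11 + √2*Y^(3/2))
(h(-157) + Z(44))*(-1641 - 35707) = (-153*(-157) + (-11 + √2*44^(3/2)))*(-1641 - 35707) = (24021 + (-11 + √2*(88*√11)))*(-37348) = (24021 + (-11 + 88*√22))*(-37348) = (24010 + 88*√22)*(-37348) = -896725480 - 3286624*√22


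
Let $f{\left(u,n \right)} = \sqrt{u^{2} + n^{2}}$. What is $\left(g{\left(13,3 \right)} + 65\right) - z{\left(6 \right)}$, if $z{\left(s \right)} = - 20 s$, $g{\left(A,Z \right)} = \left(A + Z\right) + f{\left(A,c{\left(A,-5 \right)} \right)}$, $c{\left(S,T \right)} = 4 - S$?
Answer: $201 + 5 \sqrt{10} \approx 216.81$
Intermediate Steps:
$f{\left(u,n \right)} = \sqrt{n^{2} + u^{2}}$
$g{\left(A,Z \right)} = A + Z + \sqrt{A^{2} + \left(4 - A\right)^{2}}$ ($g{\left(A,Z \right)} = \left(A + Z\right) + \sqrt{\left(4 - A\right)^{2} + A^{2}} = \left(A + Z\right) + \sqrt{A^{2} + \left(4 - A\right)^{2}} = A + Z + \sqrt{A^{2} + \left(4 - A\right)^{2}}$)
$\left(g{\left(13,3 \right)} + 65\right) - z{\left(6 \right)} = \left(\left(13 + 3 + \sqrt{13^{2} + \left(-4 + 13\right)^{2}}\right) + 65\right) - \left(-20\right) 6 = \left(\left(13 + 3 + \sqrt{169 + 9^{2}}\right) + 65\right) - -120 = \left(\left(13 + 3 + \sqrt{169 + 81}\right) + 65\right) + 120 = \left(\left(13 + 3 + \sqrt{250}\right) + 65\right) + 120 = \left(\left(13 + 3 + 5 \sqrt{10}\right) + 65\right) + 120 = \left(\left(16 + 5 \sqrt{10}\right) + 65\right) + 120 = \left(81 + 5 \sqrt{10}\right) + 120 = 201 + 5 \sqrt{10}$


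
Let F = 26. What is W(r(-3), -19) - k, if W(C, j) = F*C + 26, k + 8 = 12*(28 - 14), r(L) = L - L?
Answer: -134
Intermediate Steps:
r(L) = 0
k = 160 (k = -8 + 12*(28 - 14) = -8 + 12*14 = -8 + 168 = 160)
W(C, j) = 26 + 26*C (W(C, j) = 26*C + 26 = 26 + 26*C)
W(r(-3), -19) - k = (26 + 26*0) - 1*160 = (26 + 0) - 160 = 26 - 160 = -134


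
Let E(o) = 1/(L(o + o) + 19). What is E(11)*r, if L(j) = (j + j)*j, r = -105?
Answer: -5/47 ≈ -0.10638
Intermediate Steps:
L(j) = 2*j**2 (L(j) = (2*j)*j = 2*j**2)
E(o) = 1/(19 + 8*o**2) (E(o) = 1/(2*(o + o)**2 + 19) = 1/(2*(2*o)**2 + 19) = 1/(2*(4*o**2) + 19) = 1/(8*o**2 + 19) = 1/(19 + 8*o**2))
E(11)*r = -105/(19 + 8*11**2) = -105/(19 + 8*121) = -105/(19 + 968) = -105/987 = (1/987)*(-105) = -5/47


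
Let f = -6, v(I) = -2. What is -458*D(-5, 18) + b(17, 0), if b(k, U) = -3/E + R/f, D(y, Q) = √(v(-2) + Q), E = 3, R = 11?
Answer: -11009/6 ≈ -1834.8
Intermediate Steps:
D(y, Q) = √(-2 + Q)
b(k, U) = -17/6 (b(k, U) = -3/3 + 11/(-6) = -3*⅓ + 11*(-⅙) = -1 - 11/6 = -17/6)
-458*D(-5, 18) + b(17, 0) = -458*√(-2 + 18) - 17/6 = -458*√16 - 17/6 = -458*4 - 17/6 = -1832 - 17/6 = -11009/6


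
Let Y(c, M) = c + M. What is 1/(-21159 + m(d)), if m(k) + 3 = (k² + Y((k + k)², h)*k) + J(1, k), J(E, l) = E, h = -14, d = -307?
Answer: -1/115660386 ≈ -8.6460e-9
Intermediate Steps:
Y(c, M) = M + c
m(k) = -2 + k² + k*(-14 + 4*k²) (m(k) = -3 + ((k² + (-14 + (k + k)²)*k) + 1) = -3 + ((k² + (-14 + (2*k)²)*k) + 1) = -3 + ((k² + (-14 + 4*k²)*k) + 1) = -3 + ((k² + k*(-14 + 4*k²)) + 1) = -3 + (1 + k² + k*(-14 + 4*k²)) = -2 + k² + k*(-14 + 4*k²))
1/(-21159 + m(d)) = 1/(-21159 + (-2 + (-307)² - 14*(-307) + 4*(-307)³)) = 1/(-21159 + (-2 + 94249 + 4298 + 4*(-28934443))) = 1/(-21159 + (-2 + 94249 + 4298 - 115737772)) = 1/(-21159 - 115639227) = 1/(-115660386) = -1/115660386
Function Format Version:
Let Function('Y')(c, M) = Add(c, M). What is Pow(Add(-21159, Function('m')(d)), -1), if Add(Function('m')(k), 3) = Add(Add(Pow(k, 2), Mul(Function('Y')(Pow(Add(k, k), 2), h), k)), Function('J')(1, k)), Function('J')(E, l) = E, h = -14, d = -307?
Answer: Rational(-1, 115660386) ≈ -8.6460e-9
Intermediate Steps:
Function('Y')(c, M) = Add(M, c)
Function('m')(k) = Add(-2, Pow(k, 2), Mul(k, Add(-14, Mul(4, Pow(k, 2))))) (Function('m')(k) = Add(-3, Add(Add(Pow(k, 2), Mul(Add(-14, Pow(Add(k, k), 2)), k)), 1)) = Add(-3, Add(Add(Pow(k, 2), Mul(Add(-14, Pow(Mul(2, k), 2)), k)), 1)) = Add(-3, Add(Add(Pow(k, 2), Mul(Add(-14, Mul(4, Pow(k, 2))), k)), 1)) = Add(-3, Add(Add(Pow(k, 2), Mul(k, Add(-14, Mul(4, Pow(k, 2))))), 1)) = Add(-3, Add(1, Pow(k, 2), Mul(k, Add(-14, Mul(4, Pow(k, 2)))))) = Add(-2, Pow(k, 2), Mul(k, Add(-14, Mul(4, Pow(k, 2))))))
Pow(Add(-21159, Function('m')(d)), -1) = Pow(Add(-21159, Add(-2, Pow(-307, 2), Mul(-14, -307), Mul(4, Pow(-307, 3)))), -1) = Pow(Add(-21159, Add(-2, 94249, 4298, Mul(4, -28934443))), -1) = Pow(Add(-21159, Add(-2, 94249, 4298, -115737772)), -1) = Pow(Add(-21159, -115639227), -1) = Pow(-115660386, -1) = Rational(-1, 115660386)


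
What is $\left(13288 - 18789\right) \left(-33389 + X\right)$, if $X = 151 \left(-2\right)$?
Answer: $185334191$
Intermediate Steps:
$X = -302$
$\left(13288 - 18789\right) \left(-33389 + X\right) = \left(13288 - 18789\right) \left(-33389 - 302\right) = \left(-5501\right) \left(-33691\right) = 185334191$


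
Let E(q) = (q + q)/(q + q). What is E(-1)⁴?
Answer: 1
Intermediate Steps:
E(q) = 1 (E(q) = (2*q)/((2*q)) = (2*q)*(1/(2*q)) = 1)
E(-1)⁴ = 1⁴ = 1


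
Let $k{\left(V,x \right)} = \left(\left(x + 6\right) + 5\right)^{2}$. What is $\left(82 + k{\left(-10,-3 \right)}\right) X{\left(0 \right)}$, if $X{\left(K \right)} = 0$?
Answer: $0$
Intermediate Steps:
$k{\left(V,x \right)} = \left(11 + x\right)^{2}$ ($k{\left(V,x \right)} = \left(\left(6 + x\right) + 5\right)^{2} = \left(11 + x\right)^{2}$)
$\left(82 + k{\left(-10,-3 \right)}\right) X{\left(0 \right)} = \left(82 + \left(11 - 3\right)^{2}\right) 0 = \left(82 + 8^{2}\right) 0 = \left(82 + 64\right) 0 = 146 \cdot 0 = 0$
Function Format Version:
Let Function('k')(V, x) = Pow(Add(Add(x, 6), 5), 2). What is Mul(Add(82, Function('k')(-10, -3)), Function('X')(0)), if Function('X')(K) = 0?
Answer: 0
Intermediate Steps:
Function('k')(V, x) = Pow(Add(11, x), 2) (Function('k')(V, x) = Pow(Add(Add(6, x), 5), 2) = Pow(Add(11, x), 2))
Mul(Add(82, Function('k')(-10, -3)), Function('X')(0)) = Mul(Add(82, Pow(Add(11, -3), 2)), 0) = Mul(Add(82, Pow(8, 2)), 0) = Mul(Add(82, 64), 0) = Mul(146, 0) = 0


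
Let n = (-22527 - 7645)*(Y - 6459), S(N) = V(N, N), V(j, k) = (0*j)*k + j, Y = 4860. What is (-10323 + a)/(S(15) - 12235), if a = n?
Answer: -9646941/2444 ≈ -3947.2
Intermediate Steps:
V(j, k) = j (V(j, k) = 0*k + j = 0 + j = j)
S(N) = N
n = 48245028 (n = (-22527 - 7645)*(4860 - 6459) = -30172*(-1599) = 48245028)
a = 48245028
(-10323 + a)/(S(15) - 12235) = (-10323 + 48245028)/(15 - 12235) = 48234705/(-12220) = 48234705*(-1/12220) = -9646941/2444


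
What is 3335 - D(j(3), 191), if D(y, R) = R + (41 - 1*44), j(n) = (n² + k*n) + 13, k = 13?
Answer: 3147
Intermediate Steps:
j(n) = 13 + n² + 13*n (j(n) = (n² + 13*n) + 13 = 13 + n² + 13*n)
D(y, R) = -3 + R (D(y, R) = R + (41 - 44) = R - 3 = -3 + R)
3335 - D(j(3), 191) = 3335 - (-3 + 191) = 3335 - 1*188 = 3335 - 188 = 3147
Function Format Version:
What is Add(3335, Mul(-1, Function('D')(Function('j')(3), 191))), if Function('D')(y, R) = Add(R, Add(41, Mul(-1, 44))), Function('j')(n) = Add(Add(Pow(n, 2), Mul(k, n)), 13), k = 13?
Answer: 3147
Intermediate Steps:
Function('j')(n) = Add(13, Pow(n, 2), Mul(13, n)) (Function('j')(n) = Add(Add(Pow(n, 2), Mul(13, n)), 13) = Add(13, Pow(n, 2), Mul(13, n)))
Function('D')(y, R) = Add(-3, R) (Function('D')(y, R) = Add(R, Add(41, -44)) = Add(R, -3) = Add(-3, R))
Add(3335, Mul(-1, Function('D')(Function('j')(3), 191))) = Add(3335, Mul(-1, Add(-3, 191))) = Add(3335, Mul(-1, 188)) = Add(3335, -188) = 3147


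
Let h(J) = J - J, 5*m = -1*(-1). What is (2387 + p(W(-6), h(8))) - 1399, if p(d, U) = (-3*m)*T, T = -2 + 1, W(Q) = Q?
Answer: 4943/5 ≈ 988.60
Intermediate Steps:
m = 1/5 (m = (-1*(-1))/5 = (1/5)*1 = 1/5 ≈ 0.20000)
T = -1
h(J) = 0
p(d, U) = 3/5 (p(d, U) = -3*1/5*(-1) = -3/5*(-1) = 3/5)
(2387 + p(W(-6), h(8))) - 1399 = (2387 + 3/5) - 1399 = 11938/5 - 1399 = 4943/5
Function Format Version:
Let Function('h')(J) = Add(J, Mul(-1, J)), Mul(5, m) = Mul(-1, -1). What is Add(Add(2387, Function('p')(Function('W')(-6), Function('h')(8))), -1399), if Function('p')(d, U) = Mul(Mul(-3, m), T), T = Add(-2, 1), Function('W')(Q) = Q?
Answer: Rational(4943, 5) ≈ 988.60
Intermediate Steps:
m = Rational(1, 5) (m = Mul(Rational(1, 5), Mul(-1, -1)) = Mul(Rational(1, 5), 1) = Rational(1, 5) ≈ 0.20000)
T = -1
Function('h')(J) = 0
Function('p')(d, U) = Rational(3, 5) (Function('p')(d, U) = Mul(Mul(-3, Rational(1, 5)), -1) = Mul(Rational(-3, 5), -1) = Rational(3, 5))
Add(Add(2387, Function('p')(Function('W')(-6), Function('h')(8))), -1399) = Add(Add(2387, Rational(3, 5)), -1399) = Add(Rational(11938, 5), -1399) = Rational(4943, 5)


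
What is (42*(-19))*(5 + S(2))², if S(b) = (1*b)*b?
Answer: -64638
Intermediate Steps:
S(b) = b² (S(b) = b*b = b²)
(42*(-19))*(5 + S(2))² = (42*(-19))*(5 + 2²)² = -798*(5 + 4)² = -798*9² = -798*81 = -64638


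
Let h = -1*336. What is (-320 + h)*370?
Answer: -242720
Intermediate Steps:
h = -336
(-320 + h)*370 = (-320 - 336)*370 = -656*370 = -242720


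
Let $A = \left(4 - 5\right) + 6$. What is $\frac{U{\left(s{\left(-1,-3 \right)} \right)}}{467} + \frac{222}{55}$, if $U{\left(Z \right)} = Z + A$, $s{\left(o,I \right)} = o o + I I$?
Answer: $\frac{104499}{25685} \approx 4.0685$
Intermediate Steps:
$s{\left(o,I \right)} = I^{2} + o^{2}$ ($s{\left(o,I \right)} = o^{2} + I^{2} = I^{2} + o^{2}$)
$A = 5$ ($A = -1 + 6 = 5$)
$U{\left(Z \right)} = 5 + Z$ ($U{\left(Z \right)} = Z + 5 = 5 + Z$)
$\frac{U{\left(s{\left(-1,-3 \right)} \right)}}{467} + \frac{222}{55} = \frac{5 + \left(\left(-3\right)^{2} + \left(-1\right)^{2}\right)}{467} + \frac{222}{55} = \left(5 + \left(9 + 1\right)\right) \frac{1}{467} + 222 \cdot \frac{1}{55} = \left(5 + 10\right) \frac{1}{467} + \frac{222}{55} = 15 \cdot \frac{1}{467} + \frac{222}{55} = \frac{15}{467} + \frac{222}{55} = \frac{104499}{25685}$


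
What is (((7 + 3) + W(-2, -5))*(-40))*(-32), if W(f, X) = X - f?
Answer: 8960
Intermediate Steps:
(((7 + 3) + W(-2, -5))*(-40))*(-32) = (((7 + 3) + (-5 - 1*(-2)))*(-40))*(-32) = ((10 + (-5 + 2))*(-40))*(-32) = ((10 - 3)*(-40))*(-32) = (7*(-40))*(-32) = -280*(-32) = 8960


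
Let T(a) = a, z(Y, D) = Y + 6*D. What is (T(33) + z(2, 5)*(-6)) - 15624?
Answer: -15783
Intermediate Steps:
(T(33) + z(2, 5)*(-6)) - 15624 = (33 + (2 + 6*5)*(-6)) - 15624 = (33 + (2 + 30)*(-6)) - 15624 = (33 + 32*(-6)) - 15624 = (33 - 192) - 15624 = -159 - 15624 = -15783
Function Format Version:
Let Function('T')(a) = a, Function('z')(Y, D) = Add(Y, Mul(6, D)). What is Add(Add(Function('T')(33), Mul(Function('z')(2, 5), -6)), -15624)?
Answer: -15783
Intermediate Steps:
Add(Add(Function('T')(33), Mul(Function('z')(2, 5), -6)), -15624) = Add(Add(33, Mul(Add(2, Mul(6, 5)), -6)), -15624) = Add(Add(33, Mul(Add(2, 30), -6)), -15624) = Add(Add(33, Mul(32, -6)), -15624) = Add(Add(33, -192), -15624) = Add(-159, -15624) = -15783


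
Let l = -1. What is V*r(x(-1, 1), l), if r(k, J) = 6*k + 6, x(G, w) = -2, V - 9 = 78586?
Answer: -471570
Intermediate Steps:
V = 78595 (V = 9 + 78586 = 78595)
r(k, J) = 6 + 6*k
V*r(x(-1, 1), l) = 78595*(6 + 6*(-2)) = 78595*(6 - 12) = 78595*(-6) = -471570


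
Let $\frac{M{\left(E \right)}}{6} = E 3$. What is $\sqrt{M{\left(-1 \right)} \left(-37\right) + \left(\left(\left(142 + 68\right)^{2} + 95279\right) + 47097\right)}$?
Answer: $\sqrt{187142} \approx 432.6$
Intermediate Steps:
$M{\left(E \right)} = 18 E$ ($M{\left(E \right)} = 6 E 3 = 6 \cdot 3 E = 18 E$)
$\sqrt{M{\left(-1 \right)} \left(-37\right) + \left(\left(\left(142 + 68\right)^{2} + 95279\right) + 47097\right)} = \sqrt{18 \left(-1\right) \left(-37\right) + \left(\left(\left(142 + 68\right)^{2} + 95279\right) + 47097\right)} = \sqrt{\left(-18\right) \left(-37\right) + \left(\left(210^{2} + 95279\right) + 47097\right)} = \sqrt{666 + \left(\left(44100 + 95279\right) + 47097\right)} = \sqrt{666 + \left(139379 + 47097\right)} = \sqrt{666 + 186476} = \sqrt{187142}$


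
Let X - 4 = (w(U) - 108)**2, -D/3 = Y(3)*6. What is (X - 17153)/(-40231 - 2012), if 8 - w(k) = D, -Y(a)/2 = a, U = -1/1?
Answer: -8705/14081 ≈ -0.61821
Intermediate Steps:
U = -1 (U = -1*1 = -1)
Y(a) = -2*a
D = 108 (D = -3*(-2*3)*6 = -(-18)*6 = -3*(-36) = 108)
w(k) = -100 (w(k) = 8 - 1*108 = 8 - 108 = -100)
X = 43268 (X = 4 + (-100 - 108)**2 = 4 + (-208)**2 = 4 + 43264 = 43268)
(X - 17153)/(-40231 - 2012) = (43268 - 17153)/(-40231 - 2012) = 26115/(-42243) = 26115*(-1/42243) = -8705/14081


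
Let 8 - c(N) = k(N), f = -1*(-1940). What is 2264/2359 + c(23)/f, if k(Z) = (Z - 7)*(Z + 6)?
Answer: 829114/1144115 ≈ 0.72468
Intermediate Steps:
f = 1940
k(Z) = (-7 + Z)*(6 + Z)
c(N) = 50 + N - N² (c(N) = 8 - (-42 + N² - N) = 8 + (42 + N - N²) = 50 + N - N²)
2264/2359 + c(23)/f = 2264/2359 + (50 + 23 - 1*23²)/1940 = 2264*(1/2359) + (50 + 23 - 1*529)*(1/1940) = 2264/2359 + (50 + 23 - 529)*(1/1940) = 2264/2359 - 456*1/1940 = 2264/2359 - 114/485 = 829114/1144115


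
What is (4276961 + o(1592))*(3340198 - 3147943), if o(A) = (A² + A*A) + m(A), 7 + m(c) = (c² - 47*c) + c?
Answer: 2269976702070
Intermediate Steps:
m(c) = -7 + c² - 46*c (m(c) = -7 + ((c² - 47*c) + c) = -7 + (c² - 46*c) = -7 + c² - 46*c)
o(A) = -7 - 46*A + 3*A² (o(A) = (A² + A*A) + (-7 + A² - 46*A) = (A² + A²) + (-7 + A² - 46*A) = 2*A² + (-7 + A² - 46*A) = -7 - 46*A + 3*A²)
(4276961 + o(1592))*(3340198 - 3147943) = (4276961 + (-7 - 46*1592 + 3*1592²))*(3340198 - 3147943) = (4276961 + (-7 - 73232 + 3*2534464))*192255 = (4276961 + (-7 - 73232 + 7603392))*192255 = (4276961 + 7530153)*192255 = 11807114*192255 = 2269976702070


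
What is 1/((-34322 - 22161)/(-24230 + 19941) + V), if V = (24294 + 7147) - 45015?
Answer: -4289/58162403 ≈ -7.3742e-5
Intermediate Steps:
V = -13574 (V = 31441 - 45015 = -13574)
1/((-34322 - 22161)/(-24230 + 19941) + V) = 1/((-34322 - 22161)/(-24230 + 19941) - 13574) = 1/(-56483/(-4289) - 13574) = 1/(-56483*(-1/4289) - 13574) = 1/(56483/4289 - 13574) = 1/(-58162403/4289) = -4289/58162403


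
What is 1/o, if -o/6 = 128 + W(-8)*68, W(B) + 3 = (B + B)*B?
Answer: -1/51768 ≈ -1.9317e-5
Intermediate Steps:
W(B) = -3 + 2*B² (W(B) = -3 + (B + B)*B = -3 + (2*B)*B = -3 + 2*B²)
o = -51768 (o = -6*(128 + (-3 + 2*(-8)²)*68) = -6*(128 + (-3 + 2*64)*68) = -6*(128 + (-3 + 128)*68) = -6*(128 + 125*68) = -6*(128 + 8500) = -6*8628 = -51768)
1/o = 1/(-51768) = -1/51768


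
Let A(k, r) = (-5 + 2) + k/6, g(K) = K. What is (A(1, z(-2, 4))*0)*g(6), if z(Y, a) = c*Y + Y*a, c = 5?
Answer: 0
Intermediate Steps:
z(Y, a) = 5*Y + Y*a
A(k, r) = -3 + k/6 (A(k, r) = -3 + k*(⅙) = -3 + k/6)
(A(1, z(-2, 4))*0)*g(6) = ((-3 + (⅙)*1)*0)*6 = ((-3 + ⅙)*0)*6 = -17/6*0*6 = 0*6 = 0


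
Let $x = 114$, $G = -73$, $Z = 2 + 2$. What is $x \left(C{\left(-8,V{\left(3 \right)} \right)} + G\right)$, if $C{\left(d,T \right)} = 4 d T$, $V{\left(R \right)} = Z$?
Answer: $-22914$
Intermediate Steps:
$Z = 4$
$V{\left(R \right)} = 4$
$C{\left(d,T \right)} = 4 T d$
$x \left(C{\left(-8,V{\left(3 \right)} \right)} + G\right) = 114 \left(4 \cdot 4 \left(-8\right) - 73\right) = 114 \left(-128 - 73\right) = 114 \left(-201\right) = -22914$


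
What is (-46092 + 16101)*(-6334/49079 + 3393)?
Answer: -4994062721583/49079 ≈ -1.0176e+8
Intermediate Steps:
(-46092 + 16101)*(-6334/49079 + 3393) = -29991*(-6334*1/49079 + 3393) = -29991*(-6334/49079 + 3393) = -29991*166518713/49079 = -4994062721583/49079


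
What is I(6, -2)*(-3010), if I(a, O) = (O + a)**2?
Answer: -48160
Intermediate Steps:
I(6, -2)*(-3010) = (-2 + 6)**2*(-3010) = 4**2*(-3010) = 16*(-3010) = -48160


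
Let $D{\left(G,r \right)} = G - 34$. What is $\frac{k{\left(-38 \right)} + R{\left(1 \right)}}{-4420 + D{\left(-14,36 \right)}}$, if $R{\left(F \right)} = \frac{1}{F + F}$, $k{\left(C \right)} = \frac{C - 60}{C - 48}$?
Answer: $- \frac{141}{384248} \approx -0.00036695$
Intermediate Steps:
$k{\left(C \right)} = \frac{-60 + C}{-48 + C}$
$R{\left(F \right)} = \frac{1}{2 F}$
$D{\left(G,r \right)} = -34 + G$
$\frac{k{\left(-38 \right)} + R{\left(1 \right)}}{-4420 + D{\left(-14,36 \right)}} = \frac{\frac{-60 - 38}{-48 - 38} + \frac{1}{2 \cdot 1}}{-4420 - 48} = \frac{\frac{1}{-86} \left(-98\right) + \frac{1}{2} \cdot 1}{-4420 - 48} = \frac{\left(- \frac{1}{86}\right) \left(-98\right) + \frac{1}{2}}{-4468} = \left(\frac{49}{43} + \frac{1}{2}\right) \left(- \frac{1}{4468}\right) = \frac{141}{86} \left(- \frac{1}{4468}\right) = - \frac{141}{384248}$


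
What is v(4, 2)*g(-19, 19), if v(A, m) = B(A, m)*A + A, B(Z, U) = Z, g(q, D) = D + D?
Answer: 760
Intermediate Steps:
g(q, D) = 2*D
v(A, m) = A + A² (v(A, m) = A*A + A = A² + A = A + A²)
v(4, 2)*g(-19, 19) = (4*(1 + 4))*(2*19) = (4*5)*38 = 20*38 = 760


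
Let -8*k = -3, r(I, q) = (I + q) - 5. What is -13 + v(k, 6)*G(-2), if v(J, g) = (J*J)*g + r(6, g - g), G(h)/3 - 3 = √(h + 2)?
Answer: 115/32 ≈ 3.5938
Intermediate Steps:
r(I, q) = -5 + I + q
G(h) = 9 + 3*√(2 + h) (G(h) = 9 + 3*√(h + 2) = 9 + 3*√(2 + h))
k = 3/8 (k = -⅛*(-3) = 3/8 ≈ 0.37500)
v(J, g) = 1 + g*J² (v(J, g) = (J*J)*g + (-5 + 6 + (g - g)) = J²*g + (-5 + 6 + 0) = g*J² + 1 = 1 + g*J²)
-13 + v(k, 6)*G(-2) = -13 + (1 + 6*(3/8)²)*(9 + 3*√(2 - 2)) = -13 + (1 + 6*(9/64))*(9 + 3*√0) = -13 + (1 + 27/32)*(9 + 3*0) = -13 + 59*(9 + 0)/32 = -13 + (59/32)*9 = -13 + 531/32 = 115/32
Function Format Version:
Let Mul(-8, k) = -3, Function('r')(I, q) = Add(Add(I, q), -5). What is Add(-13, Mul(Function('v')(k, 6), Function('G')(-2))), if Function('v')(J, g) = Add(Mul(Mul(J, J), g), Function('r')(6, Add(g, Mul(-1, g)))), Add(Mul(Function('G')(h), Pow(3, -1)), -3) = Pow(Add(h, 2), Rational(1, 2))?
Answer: Rational(115, 32) ≈ 3.5938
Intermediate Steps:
Function('r')(I, q) = Add(-5, I, q)
Function('G')(h) = Add(9, Mul(3, Pow(Add(2, h), Rational(1, 2)))) (Function('G')(h) = Add(9, Mul(3, Pow(Add(h, 2), Rational(1, 2)))) = Add(9, Mul(3, Pow(Add(2, h), Rational(1, 2)))))
k = Rational(3, 8) (k = Mul(Rational(-1, 8), -3) = Rational(3, 8) ≈ 0.37500)
Function('v')(J, g) = Add(1, Mul(g, Pow(J, 2))) (Function('v')(J, g) = Add(Mul(Mul(J, J), g), Add(-5, 6, Add(g, Mul(-1, g)))) = Add(Mul(Pow(J, 2), g), Add(-5, 6, 0)) = Add(Mul(g, Pow(J, 2)), 1) = Add(1, Mul(g, Pow(J, 2))))
Add(-13, Mul(Function('v')(k, 6), Function('G')(-2))) = Add(-13, Mul(Add(1, Mul(6, Pow(Rational(3, 8), 2))), Add(9, Mul(3, Pow(Add(2, -2), Rational(1, 2)))))) = Add(-13, Mul(Add(1, Mul(6, Rational(9, 64))), Add(9, Mul(3, Pow(0, Rational(1, 2)))))) = Add(-13, Mul(Add(1, Rational(27, 32)), Add(9, Mul(3, 0)))) = Add(-13, Mul(Rational(59, 32), Add(9, 0))) = Add(-13, Mul(Rational(59, 32), 9)) = Add(-13, Rational(531, 32)) = Rational(115, 32)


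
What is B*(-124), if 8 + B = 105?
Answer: -12028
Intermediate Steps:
B = 97 (B = -8 + 105 = 97)
B*(-124) = 97*(-124) = -12028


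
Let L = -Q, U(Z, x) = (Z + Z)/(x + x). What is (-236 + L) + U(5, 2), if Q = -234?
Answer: ½ ≈ 0.50000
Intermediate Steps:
U(Z, x) = Z/x (U(Z, x) = (2*Z)/((2*x)) = (2*Z)*(1/(2*x)) = Z/x)
L = 234 (L = -1*(-234) = 234)
(-236 + L) + U(5, 2) = (-236 + 234) + 5/2 = -2 + 5*(½) = -2 + 5/2 = ½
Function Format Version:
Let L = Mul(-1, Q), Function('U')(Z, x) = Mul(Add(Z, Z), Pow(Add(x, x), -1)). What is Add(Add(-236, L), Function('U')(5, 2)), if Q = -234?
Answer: Rational(1, 2) ≈ 0.50000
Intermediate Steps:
Function('U')(Z, x) = Mul(Z, Pow(x, -1)) (Function('U')(Z, x) = Mul(Mul(2, Z), Pow(Mul(2, x), -1)) = Mul(Mul(2, Z), Mul(Rational(1, 2), Pow(x, -1))) = Mul(Z, Pow(x, -1)))
L = 234 (L = Mul(-1, -234) = 234)
Add(Add(-236, L), Function('U')(5, 2)) = Add(Add(-236, 234), Mul(5, Pow(2, -1))) = Add(-2, Mul(5, Rational(1, 2))) = Add(-2, Rational(5, 2)) = Rational(1, 2)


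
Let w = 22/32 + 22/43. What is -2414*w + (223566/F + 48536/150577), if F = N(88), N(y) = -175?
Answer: -5402443004519/1294962200 ≈ -4171.9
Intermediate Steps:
F = -175
w = 825/688 (w = 22*(1/32) + 22*(1/43) = 11/16 + 22/43 = 825/688 ≈ 1.1991)
-2414*w + (223566/F + 48536/150577) = -2414*825/688 + (223566/(-175) + 48536/150577) = -995775/344 + (223566*(-1/175) + 48536*(1/150577)) = -995775/344 + (-31938/25 + 48536/150577) = -995775/344 - 4807914826/3764425 = -5402443004519/1294962200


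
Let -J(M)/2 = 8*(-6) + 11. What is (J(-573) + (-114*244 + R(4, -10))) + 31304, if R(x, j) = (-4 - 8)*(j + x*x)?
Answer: 3490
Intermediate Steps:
R(x, j) = -12*j - 12*x**2 (R(x, j) = -12*(j + x**2) = -12*j - 12*x**2)
J(M) = 74 (J(M) = -2*(8*(-6) + 11) = -2*(-48 + 11) = -2*(-37) = 74)
(J(-573) + (-114*244 + R(4, -10))) + 31304 = (74 + (-114*244 + (-12*(-10) - 12*4**2))) + 31304 = (74 + (-27816 + (120 - 12*16))) + 31304 = (74 + (-27816 + (120 - 192))) + 31304 = (74 + (-27816 - 72)) + 31304 = (74 - 27888) + 31304 = -27814 + 31304 = 3490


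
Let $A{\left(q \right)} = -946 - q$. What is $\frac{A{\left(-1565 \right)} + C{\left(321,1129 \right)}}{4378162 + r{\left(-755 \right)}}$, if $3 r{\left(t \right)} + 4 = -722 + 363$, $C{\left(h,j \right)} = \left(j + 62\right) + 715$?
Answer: $\frac{2525}{4378041} \approx 0.00057674$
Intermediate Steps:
$C{\left(h,j \right)} = 777 + j$ ($C{\left(h,j \right)} = \left(62 + j\right) + 715 = 777 + j$)
$r{\left(t \right)} = -121$ ($r{\left(t \right)} = - \frac{4}{3} + \frac{-722 + 363}{3} = - \frac{4}{3} + \frac{1}{3} \left(-359\right) = - \frac{4}{3} - \frac{359}{3} = -121$)
$\frac{A{\left(-1565 \right)} + C{\left(321,1129 \right)}}{4378162 + r{\left(-755 \right)}} = \frac{\left(-946 - -1565\right) + \left(777 + 1129\right)}{4378162 - 121} = \frac{\left(-946 + 1565\right) + 1906}{4378041} = \left(619 + 1906\right) \frac{1}{4378041} = 2525 \cdot \frac{1}{4378041} = \frac{2525}{4378041}$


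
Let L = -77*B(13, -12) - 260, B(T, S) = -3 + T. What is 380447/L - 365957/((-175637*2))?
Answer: -33316050942/90453055 ≈ -368.32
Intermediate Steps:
L = -1030 (L = -77*(-3 + 13) - 260 = -77*10 - 260 = -770 - 260 = -1030)
380447/L - 365957/((-175637*2)) = 380447/(-1030) - 365957/((-175637*2)) = 380447*(-1/1030) - 365957/(-351274) = -380447/1030 - 365957*(-1/351274) = -380447/1030 + 365957/351274 = -33316050942/90453055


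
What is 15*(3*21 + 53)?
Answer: 1740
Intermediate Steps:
15*(3*21 + 53) = 15*(63 + 53) = 15*116 = 1740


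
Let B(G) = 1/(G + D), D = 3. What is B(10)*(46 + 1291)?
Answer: 1337/13 ≈ 102.85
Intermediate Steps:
B(G) = 1/(3 + G) (B(G) = 1/(G + 3) = 1/(3 + G))
B(10)*(46 + 1291) = (46 + 1291)/(3 + 10) = 1337/13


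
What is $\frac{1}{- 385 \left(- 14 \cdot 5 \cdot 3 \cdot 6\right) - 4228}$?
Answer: $\frac{1}{480872} \approx 2.0796 \cdot 10^{-6}$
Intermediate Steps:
$\frac{1}{- 385 \left(- 14 \cdot 5 \cdot 3 \cdot 6\right) - 4228} = \frac{1}{- 385 \left(- 14 \cdot 15 \cdot 6\right) - 4228} = \frac{1}{- 385 \left(\left(-14\right) 90\right) - 4228} = \frac{1}{\left(-385\right) \left(-1260\right) - 4228} = \frac{1}{485100 - 4228} = \frac{1}{480872}$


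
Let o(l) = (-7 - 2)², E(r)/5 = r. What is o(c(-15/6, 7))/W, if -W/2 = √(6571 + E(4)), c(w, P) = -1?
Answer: -27*√39/338 ≈ -0.49886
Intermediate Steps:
E(r) = 5*r
o(l) = 81 (o(l) = (-9)² = 81)
W = -26*√39 (W = -2*√(6571 + 5*4) = -2*√(6571 + 20) = -26*√39 ≈ -162.37)
o(c(-15/6, 7))/W = 81/((-26*√39)) = 81*(-√39/1014) = -27*√39/338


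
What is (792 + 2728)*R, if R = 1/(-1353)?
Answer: -320/123 ≈ -2.6016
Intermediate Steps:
R = -1/1353 ≈ -0.00073910
(792 + 2728)*R = (792 + 2728)*(-1/1353) = 3520*(-1/1353) = -320/123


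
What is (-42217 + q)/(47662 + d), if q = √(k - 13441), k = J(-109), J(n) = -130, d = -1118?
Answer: -42217/46544 + I*√13571/46544 ≈ -0.90703 + 0.0025029*I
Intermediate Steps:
k = -130
q = I*√13571 (q = √(-130 - 13441) = √(-13571) = I*√13571 ≈ 116.49*I)
(-42217 + q)/(47662 + d) = (-42217 + I*√13571)/(47662 - 1118) = (-42217 + I*√13571)/46544 = (-42217 + I*√13571)*(1/46544) = -42217/46544 + I*√13571/46544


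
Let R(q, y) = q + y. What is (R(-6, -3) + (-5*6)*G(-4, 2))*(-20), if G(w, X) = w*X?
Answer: -4620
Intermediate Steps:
G(w, X) = X*w
(R(-6, -3) + (-5*6)*G(-4, 2))*(-20) = ((-6 - 3) + (-5*6)*(2*(-4)))*(-20) = (-9 - 30*(-8))*(-20) = (-9 + 240)*(-20) = 231*(-20) = -4620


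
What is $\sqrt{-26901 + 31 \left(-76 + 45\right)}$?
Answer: $i \sqrt{27862} \approx 166.92 i$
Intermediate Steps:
$\sqrt{-26901 + 31 \left(-76 + 45\right)} = \sqrt{-26901 + 31 \left(-31\right)} = \sqrt{-26901 - 961} = \sqrt{-27862} = i \sqrt{27862}$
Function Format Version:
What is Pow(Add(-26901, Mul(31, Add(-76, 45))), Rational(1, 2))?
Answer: Mul(I, Pow(27862, Rational(1, 2))) ≈ Mul(166.92, I)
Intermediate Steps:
Pow(Add(-26901, Mul(31, Add(-76, 45))), Rational(1, 2)) = Pow(Add(-26901, Mul(31, -31)), Rational(1, 2)) = Pow(Add(-26901, -961), Rational(1, 2)) = Pow(-27862, Rational(1, 2)) = Mul(I, Pow(27862, Rational(1, 2)))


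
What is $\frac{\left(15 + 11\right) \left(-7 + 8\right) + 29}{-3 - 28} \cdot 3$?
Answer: $- \frac{165}{31} \approx -5.3226$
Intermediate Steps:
$\frac{\left(15 + 11\right) \left(-7 + 8\right) + 29}{-3 - 28} \cdot 3 = \frac{26 \cdot 1 + 29}{-31} \cdot 3 = - \frac{26 + 29}{31} \cdot 3 = \left(- \frac{1}{31}\right) 55 \cdot 3 = \left(- \frac{55}{31}\right) 3 = - \frac{165}{31}$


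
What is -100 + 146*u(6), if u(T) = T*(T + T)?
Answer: 10412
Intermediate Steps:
u(T) = 2*T² (u(T) = T*(2*T) = 2*T²)
-100 + 146*u(6) = -100 + 146*(2*6²) = -100 + 146*(2*36) = -100 + 146*72 = -100 + 10512 = 10412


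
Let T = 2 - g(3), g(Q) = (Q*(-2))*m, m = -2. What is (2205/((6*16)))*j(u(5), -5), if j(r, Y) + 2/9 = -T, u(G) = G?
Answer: 2695/12 ≈ 224.58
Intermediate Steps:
g(Q) = 4*Q (g(Q) = (Q*(-2))*(-2) = -2*Q*(-2) = 4*Q)
T = -10 (T = 2 - 4*3 = 2 - 1*12 = 2 - 12 = -10)
j(r, Y) = 88/9 (j(r, Y) = -2/9 - 1*(-10) = -2/9 + 10 = 88/9)
(2205/((6*16)))*j(u(5), -5) = (2205/((6*16)))*(88/9) = (2205/96)*(88/9) = (2205*(1/96))*(88/9) = (735/32)*(88/9) = 2695/12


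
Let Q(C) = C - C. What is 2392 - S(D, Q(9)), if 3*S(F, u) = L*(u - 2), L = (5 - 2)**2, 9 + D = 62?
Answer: 2398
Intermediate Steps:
D = 53 (D = -9 + 62 = 53)
L = 9 (L = 3**2 = 9)
Q(C) = 0
S(F, u) = -6 + 3*u (S(F, u) = (9*(u - 2))/3 = (9*(-2 + u))/3 = (-18 + 9*u)/3 = -6 + 3*u)
2392 - S(D, Q(9)) = 2392 - (-6 + 3*0) = 2392 - (-6 + 0) = 2392 - 1*(-6) = 2392 + 6 = 2398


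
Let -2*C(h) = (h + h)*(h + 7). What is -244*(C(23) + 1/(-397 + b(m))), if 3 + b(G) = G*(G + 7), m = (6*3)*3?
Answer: 243616798/1447 ≈ 1.6836e+5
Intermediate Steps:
m = 54 (m = 18*3 = 54)
C(h) = -h*(7 + h) (C(h) = -(h + h)*(h + 7)/2 = -2*h*(7 + h)/2 = -h*(7 + h))
b(G) = -3 + G*(7 + G) (b(G) = -3 + G*(G + 7) = -3 + G*(7 + G))
-244*(C(23) + 1/(-397 + b(m))) = -244*(-1*23*(7 + 23) + 1/(-397 + (-3 + 54² + 7*54))) = -244*(-1*23*30 + 1/(-397 + (-3 + 2916 + 378))) = -244*(-690 + 1/(-397 + 3291)) = -244*(-690 + 1/2894) = -244*(-1996859/2894) = 243616798/1447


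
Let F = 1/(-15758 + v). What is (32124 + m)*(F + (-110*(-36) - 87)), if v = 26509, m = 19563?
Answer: 2152175558688/10751 ≈ 2.0018e+8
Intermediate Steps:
F = 1/10751 (F = 1/(-15758 + 26509) = 1/10751 ≈ 9.3015e-5)
(32124 + m)*(F + (-110*(-36) - 87)) = (32124 + 19563)*(1/10751 + (-110*(-36) - 87)) = 51687*(1/10751 + (3960 - 87)) = 51687*(1/10751 + 3873) = 51687*(41638624/10751) = 2152175558688/10751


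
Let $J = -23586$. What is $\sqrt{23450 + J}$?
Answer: $2 i \sqrt{34} \approx 11.662 i$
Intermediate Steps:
$\sqrt{23450 + J} = \sqrt{23450 - 23586} = \sqrt{-136} = 2 i \sqrt{34}$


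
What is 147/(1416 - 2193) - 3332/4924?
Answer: -39438/45547 ≈ -0.86588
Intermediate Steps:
147/(1416 - 2193) - 3332/4924 = 147/(-777) - 3332*1/4924 = 147*(-1/777) - 833/1231 = -7/37 - 833/1231 = -39438/45547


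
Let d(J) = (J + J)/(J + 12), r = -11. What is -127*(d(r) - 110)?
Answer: 16764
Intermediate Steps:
d(J) = 2*J/(12 + J) (d(J) = (2*J)/(12 + J) = 2*J/(12 + J))
-127*(d(r) - 110) = -127*(2*(-11)/(12 - 11) - 110) = -127*(2*(-11)/1 - 110) = -127*(2*(-11)*1 - 110) = -127*(-22 - 110) = -127*(-132) = 16764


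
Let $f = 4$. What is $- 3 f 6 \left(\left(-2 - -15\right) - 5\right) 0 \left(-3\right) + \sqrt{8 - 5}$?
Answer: $\sqrt{3} \approx 1.732$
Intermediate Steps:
$- 3 f 6 \left(\left(-2 - -15\right) - 5\right) 0 \left(-3\right) + \sqrt{8 - 5} = \left(-3\right) 4 \cdot 6 \left(\left(-2 - -15\right) - 5\right) 0 \left(-3\right) + \sqrt{8 - 5} = \left(-12\right) 6 \left(\left(-2 + 15\right) - 5\right) 0 \left(-3\right) + \sqrt{3} = - 72 \left(13 - 5\right) 0 \left(-3\right) + \sqrt{3} = - 72 \cdot 8 \cdot 0 \left(-3\right) + \sqrt{3} = - 72 \cdot 0 \left(-3\right) + \sqrt{3} = \left(-72\right) 0 + \sqrt{3} = 0 + \sqrt{3} = \sqrt{3}$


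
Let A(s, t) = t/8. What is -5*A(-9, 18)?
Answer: -45/4 ≈ -11.250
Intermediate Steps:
A(s, t) = t/8 (A(s, t) = t*(1/8) = t/8)
-5*A(-9, 18) = -5*18/8 = -5*9/4 = -45/4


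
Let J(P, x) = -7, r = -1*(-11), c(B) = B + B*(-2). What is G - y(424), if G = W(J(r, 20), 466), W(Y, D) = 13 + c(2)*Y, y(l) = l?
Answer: -397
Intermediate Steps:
c(B) = -B (c(B) = B - 2*B = -B)
r = 11
W(Y, D) = 13 - 2*Y (W(Y, D) = 13 + (-1*2)*Y = 13 - 2*Y)
G = 27 (G = 13 - 2*(-7) = 13 + 14 = 27)
G - y(424) = 27 - 1*424 = 27 - 424 = -397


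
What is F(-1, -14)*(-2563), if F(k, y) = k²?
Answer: -2563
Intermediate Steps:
F(-1, -14)*(-2563) = (-1)²*(-2563) = 1*(-2563) = -2563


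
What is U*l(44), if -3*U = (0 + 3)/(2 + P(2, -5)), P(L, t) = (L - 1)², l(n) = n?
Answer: -44/3 ≈ -14.667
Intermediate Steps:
P(L, t) = (-1 + L)²
U = -⅓ (U = -(0 + 3)/(3*(2 + (-1 + 2)²)) = -1/(2 + 1²) = -1/(2 + 1) = -1/3 = -⅓*1 = -⅓ ≈ -0.33333)
U*l(44) = -⅓*44 = -44/3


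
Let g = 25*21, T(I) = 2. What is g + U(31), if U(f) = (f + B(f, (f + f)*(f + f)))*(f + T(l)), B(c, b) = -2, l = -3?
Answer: 1482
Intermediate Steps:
U(f) = (-2 + f)*(2 + f) (U(f) = (f - 2)*(f + 2) = (-2 + f)*(2 + f))
g = 525
g + U(31) = 525 + (-4 + 31**2) = 525 + (-4 + 961) = 525 + 957 = 1482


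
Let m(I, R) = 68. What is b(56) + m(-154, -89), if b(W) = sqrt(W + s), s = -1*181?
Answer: 68 + 5*I*sqrt(5) ≈ 68.0 + 11.18*I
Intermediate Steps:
s = -181
b(W) = sqrt(-181 + W) (b(W) = sqrt(W - 181) = sqrt(-181 + W))
b(56) + m(-154, -89) = sqrt(-181 + 56) + 68 = sqrt(-125) + 68 = 5*I*sqrt(5) + 68 = 68 + 5*I*sqrt(5)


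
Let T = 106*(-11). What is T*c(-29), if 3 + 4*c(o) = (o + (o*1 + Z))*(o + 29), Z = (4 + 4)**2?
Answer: 1749/2 ≈ 874.50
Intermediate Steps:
Z = 64 (Z = 8**2 = 64)
T = -1166
c(o) = -3/4 + (29 + o)*(64 + 2*o)/4 (c(o) = -3/4 + ((o + (o*1 + 64))*(o + 29))/4 = -3/4 + ((o + (o + 64))*(29 + o))/4 = -3/4 + ((o + (64 + o))*(29 + o))/4 = -3/4 + ((64 + 2*o)*(29 + o))/4 = -3/4 + ((29 + o)*(64 + 2*o))/4 = -3/4 + (29 + o)*(64 + 2*o)/4)
T*c(-29) = -1166*(1853/4 + (1/2)*(-29)**2 + (61/2)*(-29)) = -1166*(1853/4 + (1/2)*841 - 1769/2) = -1166*(1853/4 + 841/2 - 1769/2) = -1166*(-3/4) = 1749/2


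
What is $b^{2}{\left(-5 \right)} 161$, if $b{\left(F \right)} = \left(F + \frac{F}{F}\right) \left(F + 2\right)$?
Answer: $23184$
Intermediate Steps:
$b{\left(F \right)} = \left(1 + F\right) \left(2 + F\right)$ ($b{\left(F \right)} = \left(F + 1\right) \left(2 + F\right) = \left(1 + F\right) \left(2 + F\right)$)
$b^{2}{\left(-5 \right)} 161 = \left(2 + \left(-5\right)^{2} + 3 \left(-5\right)\right)^{2} \cdot 161 = \left(2 + 25 - 15\right)^{2} \cdot 161 = 12^{2} \cdot 161 = 144 \cdot 161 = 23184$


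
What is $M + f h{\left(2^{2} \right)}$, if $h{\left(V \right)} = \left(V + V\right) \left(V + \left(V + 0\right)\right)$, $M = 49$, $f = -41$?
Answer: $-2575$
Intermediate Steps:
$h{\left(V \right)} = 4 V^{2}$ ($h{\left(V \right)} = 2 V \left(V + V\right) = 2 V 2 V = 4 V^{2}$)
$M + f h{\left(2^{2} \right)} = 49 - 41 \cdot 4 \left(2^{2}\right)^{2} = 49 - 41 \cdot 4 \cdot 4^{2} = 49 - 41 \cdot 4 \cdot 16 = 49 - 2624 = -2575$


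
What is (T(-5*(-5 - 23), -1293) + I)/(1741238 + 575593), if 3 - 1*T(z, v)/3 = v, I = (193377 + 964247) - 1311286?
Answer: -149774/2316831 ≈ -0.064646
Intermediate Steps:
I = -153662 (I = 1157624 - 1311286 = -153662)
T(z, v) = 9 - 3*v
(T(-5*(-5 - 23), -1293) + I)/(1741238 + 575593) = ((9 - 3*(-1293)) - 153662)/(1741238 + 575593) = ((9 + 3879) - 153662)/2316831 = (3888 - 153662)*(1/2316831) = -149774*1/2316831 = -149774/2316831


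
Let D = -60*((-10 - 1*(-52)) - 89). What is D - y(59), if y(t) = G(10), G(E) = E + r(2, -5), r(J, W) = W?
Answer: 2815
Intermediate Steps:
G(E) = -5 + E (G(E) = E - 5 = -5 + E)
D = 2820 (D = -60*((-10 + 52) - 89) = -60*(42 - 89) = -60*(-47) = 2820)
y(t) = 5 (y(t) = -5 + 10 = 5)
D - y(59) = 2820 - 1*5 = 2820 - 5 = 2815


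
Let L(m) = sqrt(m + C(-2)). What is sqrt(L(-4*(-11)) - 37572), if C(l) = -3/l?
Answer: sqrt(-150288 + 2*sqrt(182))/2 ≈ 193.82*I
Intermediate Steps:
L(m) = sqrt(3/2 + m) (L(m) = sqrt(m - 3/(-2)) = sqrt(m - 3*(-1/2)) = sqrt(m + 3/2) = sqrt(3/2 + m))
sqrt(L(-4*(-11)) - 37572) = sqrt(sqrt(6 + 4*(-4*(-11)))/2 - 37572) = sqrt(sqrt(6 + 4*44)/2 - 37572) = sqrt(sqrt(6 + 176)/2 - 37572) = sqrt(sqrt(182)/2 - 37572) = sqrt(-37572 + sqrt(182)/2)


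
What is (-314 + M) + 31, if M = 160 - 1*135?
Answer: -258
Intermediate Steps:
M = 25 (M = 160 - 135 = 25)
(-314 + M) + 31 = (-314 + 25) + 31 = -289 + 31 = -258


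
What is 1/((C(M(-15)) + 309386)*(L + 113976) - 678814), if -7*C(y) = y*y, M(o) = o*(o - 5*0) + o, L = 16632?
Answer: 1/39584777474 ≈ 2.5262e-11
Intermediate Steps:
M(o) = o + o² (M(o) = o*(o + 0) + o = o*o + o = o² + o = o + o²)
C(y) = -y²/7 (C(y) = -y*y/7 = -y²/7)
1/((C(M(-15)) + 309386)*(L + 113976) - 678814) = 1/((-225*(1 - 15)²/7 + 309386)*(16632 + 113976) - 678814) = 1/((-(-15*(-14))²/7 + 309386)*130608 - 678814) = 1/((-⅐*210² + 309386)*130608 - 678814) = 1/((-⅐*44100 + 309386)*130608 - 678814) = 1/((-6300 + 309386)*130608 - 678814) = 1/(303086*130608 - 678814) = 1/(39585456288 - 678814) = 1/39584777474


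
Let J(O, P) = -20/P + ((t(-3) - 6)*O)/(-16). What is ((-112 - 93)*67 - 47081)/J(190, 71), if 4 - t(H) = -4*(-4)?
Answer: -17271744/60625 ≈ -284.89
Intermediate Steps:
t(H) = -12 (t(H) = 4 - (-4)*(-4) = 4 - 1*16 = 4 - 16 = -12)
J(O, P) = -20/P + 9*O/8 (J(O, P) = -20/P + ((-12 - 6)*O)/(-16) = -20/P - 18*O*(-1/16) = -20/P + 9*O/8)
((-112 - 93)*67 - 47081)/J(190, 71) = ((-112 - 93)*67 - 47081)/(-20/71 + (9/8)*190) = (-205*67 - 47081)/(-20*1/71 + 855/4) = (-13735 - 47081)/(-20/71 + 855/4) = -60816/60625/284 = -60816*284/60625 = -17271744/60625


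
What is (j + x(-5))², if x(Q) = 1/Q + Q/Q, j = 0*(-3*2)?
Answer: 16/25 ≈ 0.64000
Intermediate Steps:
j = 0 (j = 0*(-6) = 0)
x(Q) = 1 + 1/Q (x(Q) = 1/Q + 1 = 1 + 1/Q)
(j + x(-5))² = (0 + (1 - 5)/(-5))² = (0 - ⅕*(-4))² = (0 + ⅘)² = (⅘)² = 16/25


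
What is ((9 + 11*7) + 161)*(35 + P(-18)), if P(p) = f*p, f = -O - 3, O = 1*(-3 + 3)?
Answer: 21983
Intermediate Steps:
O = 0 (O = 1*0 = 0)
f = -3 (f = -1*0 - 3 = 0 - 3 = -3)
P(p) = -3*p
((9 + 11*7) + 161)*(35 + P(-18)) = ((9 + 11*7) + 161)*(35 - 3*(-18)) = ((9 + 77) + 161)*(35 + 54) = (86 + 161)*89 = 247*89 = 21983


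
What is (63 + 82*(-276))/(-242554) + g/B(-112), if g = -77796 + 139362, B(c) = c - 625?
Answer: -14916446211/178762298 ≈ -83.443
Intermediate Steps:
B(c) = -625 + c
g = 61566
(63 + 82*(-276))/(-242554) + g/B(-112) = (63 + 82*(-276))/(-242554) + 61566/(-625 - 112) = (63 - 22632)*(-1/242554) + 61566/(-737) = -22569*(-1/242554) + 61566*(-1/737) = 22569/242554 - 61566/737 = -14916446211/178762298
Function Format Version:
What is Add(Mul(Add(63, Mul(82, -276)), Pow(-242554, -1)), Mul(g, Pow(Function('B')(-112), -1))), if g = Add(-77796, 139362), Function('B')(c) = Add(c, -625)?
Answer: Rational(-14916446211, 178762298) ≈ -83.443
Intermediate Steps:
Function('B')(c) = Add(-625, c)
g = 61566
Add(Mul(Add(63, Mul(82, -276)), Pow(-242554, -1)), Mul(g, Pow(Function('B')(-112), -1))) = Add(Mul(Add(63, Mul(82, -276)), Pow(-242554, -1)), Mul(61566, Pow(Add(-625, -112), -1))) = Add(Mul(Add(63, -22632), Rational(-1, 242554)), Mul(61566, Pow(-737, -1))) = Add(Mul(-22569, Rational(-1, 242554)), Mul(61566, Rational(-1, 737))) = Add(Rational(22569, 242554), Rational(-61566, 737)) = Rational(-14916446211, 178762298)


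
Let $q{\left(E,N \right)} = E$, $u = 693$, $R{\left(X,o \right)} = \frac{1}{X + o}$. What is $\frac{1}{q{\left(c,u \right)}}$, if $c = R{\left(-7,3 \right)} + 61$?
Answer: $\frac{4}{243} \approx 0.016461$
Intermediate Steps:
$c = \frac{243}{4}$ ($c = \frac{1}{-7 + 3} + 61 = \frac{1}{-4} + 61 = - \frac{1}{4} + 61 = \frac{243}{4} \approx 60.75$)
$\frac{1}{q{\left(c,u \right)}} = \frac{1}{\frac{243}{4}} = \frac{4}{243}$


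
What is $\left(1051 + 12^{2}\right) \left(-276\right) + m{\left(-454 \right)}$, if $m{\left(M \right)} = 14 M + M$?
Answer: $-336630$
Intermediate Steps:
$m{\left(M \right)} = 15 M$
$\left(1051 + 12^{2}\right) \left(-276\right) + m{\left(-454 \right)} = \left(1051 + 12^{2}\right) \left(-276\right) + 15 \left(-454\right) = \left(1051 + 144\right) \left(-276\right) - 6810 = 1195 \left(-276\right) - 6810 = -329820 - 6810 = -336630$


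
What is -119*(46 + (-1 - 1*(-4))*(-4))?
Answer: -4046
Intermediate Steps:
-119*(46 + (-1 - 1*(-4))*(-4)) = -119*(46 + (-1 + 4)*(-4)) = -119*(46 + 3*(-4)) = -119*(46 - 12) = -119*34 = -4046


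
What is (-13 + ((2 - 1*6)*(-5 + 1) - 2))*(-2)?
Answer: -2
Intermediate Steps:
(-13 + ((2 - 1*6)*(-5 + 1) - 2))*(-2) = (-13 + ((2 - 6)*(-4) - 2))*(-2) = (-13 + (-4*(-4) - 2))*(-2) = (-13 + (16 - 2))*(-2) = (-13 + 14)*(-2) = 1*(-2) = -2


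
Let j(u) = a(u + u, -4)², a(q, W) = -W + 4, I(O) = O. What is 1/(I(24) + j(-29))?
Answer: 1/88 ≈ 0.011364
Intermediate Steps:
a(q, W) = 4 - W
j(u) = 64 (j(u) = (4 - 1*(-4))² = (4 + 4)² = 8² = 64)
1/(I(24) + j(-29)) = 1/(24 + 64) = 1/88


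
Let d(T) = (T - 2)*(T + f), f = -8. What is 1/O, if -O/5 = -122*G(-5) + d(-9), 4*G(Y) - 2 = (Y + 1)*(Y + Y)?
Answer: 1/5470 ≈ 0.00018282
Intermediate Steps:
G(Y) = ½ + Y*(1 + Y)/2 (G(Y) = ½ + ((Y + 1)*(Y + Y))/4 = ½ + ((1 + Y)*(2*Y))/4 = ½ + (2*Y*(1 + Y))/4 = ½ + Y*(1 + Y)/2)
d(T) = (-8 + T)*(-2 + T) (d(T) = (T - 2)*(T - 8) = (-2 + T)*(-8 + T) = (-8 + T)*(-2 + T))
O = 5470 (O = -5*(-122*(½ + (½)*(-5) + (½)*(-5)²) + (16 + (-9)² - 10*(-9))) = -5*(-122*(½ - 5/2 + (½)*25) + (16 + 81 + 90)) = -5*(-122*(½ - 5/2 + 25/2) + 187) = -5*(-122*21/2 + 187) = -5*(-1281 + 187) = -5*(-1094) = 5470)
1/O = 1/5470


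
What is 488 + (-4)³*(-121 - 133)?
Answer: 16744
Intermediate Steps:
488 + (-4)³*(-121 - 133) = 488 - 64*(-254) = 488 + 16256 = 16744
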